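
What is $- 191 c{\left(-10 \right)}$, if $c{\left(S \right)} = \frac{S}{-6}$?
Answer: $- \frac{955}{3} \approx -318.33$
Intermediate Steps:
$c{\left(S \right)} = - \frac{S}{6}$ ($c{\left(S \right)} = S \left(- \frac{1}{6}\right) = - \frac{S}{6}$)
$- 191 c{\left(-10 \right)} = - 191 \left(\left(- \frac{1}{6}\right) \left(-10\right)\right) = \left(-191\right) \frac{5}{3} = - \frac{955}{3}$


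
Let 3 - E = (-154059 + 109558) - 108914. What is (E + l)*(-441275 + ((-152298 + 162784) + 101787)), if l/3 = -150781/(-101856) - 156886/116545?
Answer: -99863091668167102849/1978467920 ≈ -5.0475e+10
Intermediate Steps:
l = 1592991229/3956935840 (l = 3*(-150781/(-101856) - 156886/116545) = 3*(-150781*(-1/101856) - 156886*1/116545) = 3*(150781/101856 - 156886/116545) = 3*(1592991229/11870807520) = 1592991229/3956935840 ≈ 0.40258)
E = 153418 (E = 3 - ((-154059 + 109558) - 108914) = 3 - (-44501 - 108914) = 3 - 1*(-153415) = 3 + 153415 = 153418)
(E + l)*(-441275 + ((-152298 + 162784) + 101787)) = (153418 + 1592991229/3956935840)*(-441275 + ((-152298 + 162784) + 101787)) = 607066775692349*(-441275 + (10486 + 101787))/3956935840 = 607066775692349*(-441275 + 112273)/3956935840 = (607066775692349/3956935840)*(-329002) = -99863091668167102849/1978467920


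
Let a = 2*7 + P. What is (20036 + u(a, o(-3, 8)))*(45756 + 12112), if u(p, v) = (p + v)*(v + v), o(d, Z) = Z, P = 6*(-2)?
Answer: 1168702128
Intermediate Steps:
P = -12
a = 2 (a = 2*7 - 12 = 14 - 12 = 2)
u(p, v) = 2*v*(p + v) (u(p, v) = (p + v)*(2*v) = 2*v*(p + v))
(20036 + u(a, o(-3, 8)))*(45756 + 12112) = (20036 + 2*8*(2 + 8))*(45756 + 12112) = (20036 + 2*8*10)*57868 = (20036 + 160)*57868 = 20196*57868 = 1168702128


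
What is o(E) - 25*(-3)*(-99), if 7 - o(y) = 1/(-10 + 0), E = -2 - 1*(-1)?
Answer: -74179/10 ≈ -7417.9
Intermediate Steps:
E = -1 (E = -2 + 1 = -1)
o(y) = 71/10 (o(y) = 7 - 1/(-10 + 0) = 7 - 1/(-10) = 7 - 1*(-⅒) = 7 + ⅒ = 71/10)
o(E) - 25*(-3)*(-99) = 71/10 - 25*(-3)*(-99) = 71/10 + 75*(-99) = 71/10 - 7425 = -74179/10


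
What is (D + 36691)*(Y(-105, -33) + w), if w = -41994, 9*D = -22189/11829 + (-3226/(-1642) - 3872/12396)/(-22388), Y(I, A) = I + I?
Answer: -86947582841251580192569/56149619466909 ≈ -1.5485e+9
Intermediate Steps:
Y(I, A) = 2*I
D = -140440491036071/673795433602908 (D = (-22189/11829 + (-3226/(-1642) - 3872/12396)/(-22388))/9 = (-22189*1/11829 + (-3226*(-1/1642) - 3872*1/12396)*(-1/22388))/9 = (-22189/11829 + (1613/821 - 968/3099)*(-1/22388))/9 = (-22189/11829 + (4203959/2544279)*(-1/22388))/9 = (-22189/11829 - 4203959/56961318252)/9 = (⅑)*(-140440491036071/74866159289212) = -140440491036071/673795433602908 ≈ -0.20843)
(D + 36691)*(Y(-105, -33) + w) = (-140440491036071/673795433602908 + 36691)*(2*(-105) - 41994) = 24722087813833261357*(-210 - 41994)/673795433602908 = (24722087813833261357/673795433602908)*(-42204) = -86947582841251580192569/56149619466909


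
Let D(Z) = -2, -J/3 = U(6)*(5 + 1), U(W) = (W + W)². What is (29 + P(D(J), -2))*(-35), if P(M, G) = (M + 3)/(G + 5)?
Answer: -3080/3 ≈ -1026.7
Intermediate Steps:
U(W) = 4*W² (U(W) = (2*W)² = 4*W²)
J = -2592 (J = -3*4*6²*(5 + 1) = -3*4*36*6 = -432*6 = -3*864 = -2592)
P(M, G) = (3 + M)/(5 + G)
(29 + P(D(J), -2))*(-35) = (29 + (3 - 2)/(5 - 2))*(-35) = (29 + 1/3)*(-35) = (29 + (⅓)*1)*(-35) = (29 + ⅓)*(-35) = (88/3)*(-35) = -3080/3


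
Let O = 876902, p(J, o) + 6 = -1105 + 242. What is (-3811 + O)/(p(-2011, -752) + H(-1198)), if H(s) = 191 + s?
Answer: -873091/1876 ≈ -465.40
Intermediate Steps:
p(J, o) = -869 (p(J, o) = -6 + (-1105 + 242) = -6 - 863 = -869)
(-3811 + O)/(p(-2011, -752) + H(-1198)) = (-3811 + 876902)/(-869 + (191 - 1198)) = 873091/(-869 - 1007) = 873091/(-1876) = 873091*(-1/1876) = -873091/1876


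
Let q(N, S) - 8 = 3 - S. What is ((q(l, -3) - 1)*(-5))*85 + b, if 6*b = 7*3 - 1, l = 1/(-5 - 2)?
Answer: -16565/3 ≈ -5521.7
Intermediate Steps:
l = -1/7 (l = 1/(-7) = -1/7 ≈ -0.14286)
b = 10/3 (b = (7*3 - 1)/6 = (21 - 1)/6 = (1/6)*20 = 10/3 ≈ 3.3333)
q(N, S) = 11 - S (q(N, S) = 8 + (3 - S) = 11 - S)
((q(l, -3) - 1)*(-5))*85 + b = (((11 - 1*(-3)) - 1)*(-5))*85 + 10/3 = (((11 + 3) - 1)*(-5))*85 + 10/3 = ((14 - 1)*(-5))*85 + 10/3 = (13*(-5))*85 + 10/3 = -65*85 + 10/3 = -5525 + 10/3 = -16565/3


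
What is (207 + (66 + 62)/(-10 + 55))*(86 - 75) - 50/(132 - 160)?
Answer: 1455347/630 ≈ 2310.1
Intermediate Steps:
(207 + (66 + 62)/(-10 + 55))*(86 - 75) - 50/(132 - 160) = (207 + 128/45)*11 - 50/(-28) = (207 + 128*(1/45))*11 - 50*(-1/28) = (207 + 128/45)*11 + 25/14 = (9443/45)*11 + 25/14 = 103873/45 + 25/14 = 1455347/630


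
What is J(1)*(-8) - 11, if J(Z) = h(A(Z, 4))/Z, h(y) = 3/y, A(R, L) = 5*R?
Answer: -79/5 ≈ -15.800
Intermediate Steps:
J(Z) = 3/(5*Z²) (J(Z) = (3/((5*Z)))/Z = (3*(1/(5*Z)))/Z = (3/(5*Z))/Z = 3/(5*Z²))
J(1)*(-8) - 11 = ((⅗)/1²)*(-8) - 11 = ((⅗)*1)*(-8) - 11 = (⅗)*(-8) - 11 = -24/5 - 11 = -79/5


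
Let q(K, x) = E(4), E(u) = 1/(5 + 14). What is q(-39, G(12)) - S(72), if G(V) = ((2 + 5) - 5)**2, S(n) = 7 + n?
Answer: -1500/19 ≈ -78.947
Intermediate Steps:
G(V) = 4 (G(V) = (7 - 5)**2 = 2**2 = 4)
E(u) = 1/19
q(K, x) = 1/19
q(-39, G(12)) - S(72) = 1/19 - (7 + 72) = 1/19 - 1*79 = 1/19 - 79 = -1500/19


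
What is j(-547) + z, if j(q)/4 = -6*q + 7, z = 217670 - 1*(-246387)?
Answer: 477213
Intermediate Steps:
z = 464057 (z = 217670 + 246387 = 464057)
j(q) = 28 - 24*q (j(q) = 4*(-6*q + 7) = 4*(7 - 6*q) = 28 - 24*q)
j(-547) + z = (28 - 24*(-547)) + 464057 = (28 + 13128) + 464057 = 13156 + 464057 = 477213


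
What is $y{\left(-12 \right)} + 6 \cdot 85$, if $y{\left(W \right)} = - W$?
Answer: $522$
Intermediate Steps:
$y{\left(-12 \right)} + 6 \cdot 85 = \left(-1\right) \left(-12\right) + 6 \cdot 85 = 12 + 510 = 522$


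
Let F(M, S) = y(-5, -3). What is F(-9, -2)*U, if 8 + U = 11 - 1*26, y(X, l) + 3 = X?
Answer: 184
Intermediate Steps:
y(X, l) = -3 + X
F(M, S) = -8 (F(M, S) = -3 - 5 = -8)
U = -23 (U = -8 + (11 - 1*26) = -8 + (11 - 26) = -8 - 15 = -23)
F(-9, -2)*U = -8*(-23) = 184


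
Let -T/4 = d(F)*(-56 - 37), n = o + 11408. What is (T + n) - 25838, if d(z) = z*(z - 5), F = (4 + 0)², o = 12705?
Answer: 63747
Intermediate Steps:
n = 24113 (n = 12705 + 11408 = 24113)
F = 16 (F = 4² = 16)
d(z) = z*(-5 + z)
T = 65472 (T = -4*16*(-5 + 16)*(-56 - 37) = -4*16*11*(-93) = -704*(-93) = -4*(-16368) = 65472)
(T + n) - 25838 = (65472 + 24113) - 25838 = 89585 - 25838 = 63747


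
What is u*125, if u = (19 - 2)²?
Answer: 36125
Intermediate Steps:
u = 289 (u = 17² = 289)
u*125 = 289*125 = 36125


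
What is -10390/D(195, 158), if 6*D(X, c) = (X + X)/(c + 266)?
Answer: -881072/13 ≈ -67775.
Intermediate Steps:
D(X, c) = X/(3*(266 + c)) (D(X, c) = ((X + X)/(c + 266))/6 = ((2*X)/(266 + c))/6 = (2*X/(266 + c))/6 = X/(3*(266 + c)))
-10390/D(195, 158) = -10390/((⅓)*195/(266 + 158)) = -10390/((⅓)*195/424) = -10390/((⅓)*195*(1/424)) = -10390/65/424 = -10390*424/65 = -881072/13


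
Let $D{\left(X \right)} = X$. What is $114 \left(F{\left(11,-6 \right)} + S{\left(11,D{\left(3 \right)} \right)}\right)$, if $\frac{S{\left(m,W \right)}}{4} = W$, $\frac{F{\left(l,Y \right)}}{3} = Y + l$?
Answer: $3078$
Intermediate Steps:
$F{\left(l,Y \right)} = 3 Y + 3 l$ ($F{\left(l,Y \right)} = 3 \left(Y + l\right) = 3 Y + 3 l$)
$S{\left(m,W \right)} = 4 W$
$114 \left(F{\left(11,-6 \right)} + S{\left(11,D{\left(3 \right)} \right)}\right) = 114 \left(\left(3 \left(-6\right) + 3 \cdot 11\right) + 4 \cdot 3\right) = 114 \left(\left(-18 + 33\right) + 12\right) = 114 \left(15 + 12\right) = 114 \cdot 27 = 3078$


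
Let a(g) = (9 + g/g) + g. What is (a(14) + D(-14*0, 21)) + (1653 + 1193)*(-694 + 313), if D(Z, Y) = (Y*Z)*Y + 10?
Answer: -1084292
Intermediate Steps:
a(g) = 10 + g (a(g) = (9 + 1) + g = 10 + g)
D(Z, Y) = 10 + Z*Y**2 (D(Z, Y) = Z*Y**2 + 10 = 10 + Z*Y**2)
(a(14) + D(-14*0, 21)) + (1653 + 1193)*(-694 + 313) = ((10 + 14) + (10 - 14*0*21**2)) + (1653 + 1193)*(-694 + 313) = (24 + (10 + 0*441)) + 2846*(-381) = (24 + (10 + 0)) - 1084326 = (24 + 10) - 1084326 = 34 - 1084326 = -1084292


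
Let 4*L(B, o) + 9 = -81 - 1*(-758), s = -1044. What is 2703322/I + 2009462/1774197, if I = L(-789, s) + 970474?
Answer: 749632443064/191345372253 ≈ 3.9177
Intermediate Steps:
L(B, o) = 167 (L(B, o) = -9/4 + (-81 - 1*(-758))/4 = -9/4 + (-81 + 758)/4 = -9/4 + (¼)*677 = -9/4 + 677/4 = 167)
I = 970641 (I = 167 + 970474 = 970641)
2703322/I + 2009462/1774197 = 2703322/970641 + 2009462/1774197 = 749632443064/191345372253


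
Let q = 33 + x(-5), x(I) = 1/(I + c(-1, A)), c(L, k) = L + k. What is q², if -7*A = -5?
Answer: 1473796/1369 ≈ 1076.5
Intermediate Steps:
A = 5/7 (A = -⅐*(-5) = 5/7 ≈ 0.71429)
x(I) = 1/(-2/7 + I) (x(I) = 1/(I + (-1 + 5/7)) = 1/(I - 2/7) = 1/(-2/7 + I))
q = 1214/37 (q = 33 + 7/(-2 + 7*(-5)) = 33 + 7/(-2 - 35) = 33 + 7/(-37) = 33 + 7*(-1/37) = 33 - 7/37 = 1214/37 ≈ 32.811)
q² = (1214/37)² = 1473796/1369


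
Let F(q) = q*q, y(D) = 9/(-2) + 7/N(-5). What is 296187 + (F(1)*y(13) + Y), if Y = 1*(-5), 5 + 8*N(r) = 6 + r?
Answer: 592327/2 ≈ 2.9616e+5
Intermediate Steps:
N(r) = 1/8 + r/8 (N(r) = -5/8 + (6 + r)/8 = -5/8 + (3/4 + r/8) = 1/8 + r/8)
y(D) = -37/2 (y(D) = 9/(-2) + 7/(1/8 + (1/8)*(-5)) = 9*(-1/2) + 7/(1/8 - 5/8) = -9/2 + 7/(-1/2) = -9/2 + 7*(-2) = -9/2 - 14 = -37/2)
F(q) = q**2
Y = -5
296187 + (F(1)*y(13) + Y) = 296187 + (1**2*(-37/2) - 5) = 296187 + (1*(-37/2) - 5) = 296187 + (-37/2 - 5) = 296187 - 47/2 = 592327/2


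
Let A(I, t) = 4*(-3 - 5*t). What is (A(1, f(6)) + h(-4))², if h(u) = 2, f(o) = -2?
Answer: 900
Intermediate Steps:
A(I, t) = -12 - 20*t
(A(1, f(6)) + h(-4))² = ((-12 - 20*(-2)) + 2)² = ((-12 + 40) + 2)² = (28 + 2)² = 30² = 900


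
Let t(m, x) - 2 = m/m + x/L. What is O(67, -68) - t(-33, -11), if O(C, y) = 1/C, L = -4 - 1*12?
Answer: -3937/1072 ≈ -3.6726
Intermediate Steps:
L = -16 (L = -4 - 12 = -16)
t(m, x) = 3 - x/16 (t(m, x) = 2 + (m/m + x/(-16)) = 2 + (1 + x*(-1/16)) = 2 + (1 - x/16) = 3 - x/16)
O(67, -68) - t(-33, -11) = 1/67 - (3 - 1/16*(-11)) = 1/67 - (3 + 11/16) = 1/67 - 1*59/16 = 1/67 - 59/16 = -3937/1072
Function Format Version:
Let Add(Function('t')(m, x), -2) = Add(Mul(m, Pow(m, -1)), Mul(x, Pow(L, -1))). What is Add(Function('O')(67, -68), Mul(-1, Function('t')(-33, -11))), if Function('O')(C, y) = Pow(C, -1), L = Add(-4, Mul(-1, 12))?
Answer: Rational(-3937, 1072) ≈ -3.6726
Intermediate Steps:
L = -16 (L = Add(-4, -12) = -16)
Function('t')(m, x) = Add(3, Mul(Rational(-1, 16), x)) (Function('t')(m, x) = Add(2, Add(Mul(m, Pow(m, -1)), Mul(x, Pow(-16, -1)))) = Add(2, Add(1, Mul(x, Rational(-1, 16)))) = Add(2, Add(1, Mul(Rational(-1, 16), x))) = Add(3, Mul(Rational(-1, 16), x)))
Add(Function('O')(67, -68), Mul(-1, Function('t')(-33, -11))) = Add(Pow(67, -1), Mul(-1, Add(3, Mul(Rational(-1, 16), -11)))) = Add(Rational(1, 67), Mul(-1, Add(3, Rational(11, 16)))) = Add(Rational(1, 67), Mul(-1, Rational(59, 16))) = Add(Rational(1, 67), Rational(-59, 16)) = Rational(-3937, 1072)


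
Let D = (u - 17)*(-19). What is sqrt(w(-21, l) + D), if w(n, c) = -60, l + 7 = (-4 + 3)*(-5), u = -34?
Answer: 3*sqrt(101) ≈ 30.150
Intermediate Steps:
l = -2 (l = -7 + (-4 + 3)*(-5) = -7 - 1*(-5) = -7 + 5 = -2)
D = 969 (D = (-34 - 17)*(-19) = -51*(-19) = 969)
sqrt(w(-21, l) + D) = sqrt(-60 + 969) = sqrt(909) = 3*sqrt(101)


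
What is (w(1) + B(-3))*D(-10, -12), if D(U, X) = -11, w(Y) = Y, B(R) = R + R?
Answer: 55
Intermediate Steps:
B(R) = 2*R
(w(1) + B(-3))*D(-10, -12) = (1 + 2*(-3))*(-11) = (1 - 6)*(-11) = -5*(-11) = 55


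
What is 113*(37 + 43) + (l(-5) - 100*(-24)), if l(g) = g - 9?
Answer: 11426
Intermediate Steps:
l(g) = -9 + g
113*(37 + 43) + (l(-5) - 100*(-24)) = 113*(37 + 43) + ((-9 - 5) - 100*(-24)) = 113*80 + (-14 + 2400) = 9040 + 2386 = 11426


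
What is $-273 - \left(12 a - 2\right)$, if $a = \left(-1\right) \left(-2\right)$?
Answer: $-295$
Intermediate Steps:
$a = 2$
$-273 - \left(12 a - 2\right) = -273 - \left(12 \cdot 2 - 2\right) = -273 - \left(24 - 2\right) = -273 - 22 = -295$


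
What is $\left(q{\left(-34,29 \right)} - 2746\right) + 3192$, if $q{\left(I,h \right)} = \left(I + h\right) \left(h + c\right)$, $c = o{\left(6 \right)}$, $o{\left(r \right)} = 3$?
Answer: $286$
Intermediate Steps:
$c = 3$
$q{\left(I,h \right)} = \left(3 + h\right) \left(I + h\right)$ ($q{\left(I,h \right)} = \left(I + h\right) \left(h + 3\right) = \left(I + h\right) \left(3 + h\right) = \left(3 + h\right) \left(I + h\right)$)
$\left(q{\left(-34,29 \right)} - 2746\right) + 3192 = \left(\left(29^{2} + 3 \left(-34\right) + 3 \cdot 29 - 986\right) - 2746\right) + 3192 = \left(\left(841 - 102 + 87 - 986\right) - 2746\right) + 3192 = \left(-160 - 2746\right) + 3192 = -2906 + 3192 = 286$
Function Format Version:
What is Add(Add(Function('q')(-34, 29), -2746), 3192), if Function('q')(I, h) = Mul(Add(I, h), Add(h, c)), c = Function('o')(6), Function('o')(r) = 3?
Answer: 286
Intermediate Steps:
c = 3
Function('q')(I, h) = Mul(Add(3, h), Add(I, h)) (Function('q')(I, h) = Mul(Add(I, h), Add(h, 3)) = Mul(Add(I, h), Add(3, h)) = Mul(Add(3, h), Add(I, h)))
Add(Add(Function('q')(-34, 29), -2746), 3192) = Add(Add(Add(Pow(29, 2), Mul(3, -34), Mul(3, 29), Mul(-34, 29)), -2746), 3192) = Add(Add(Add(841, -102, 87, -986), -2746), 3192) = Add(Add(-160, -2746), 3192) = Add(-2906, 3192) = 286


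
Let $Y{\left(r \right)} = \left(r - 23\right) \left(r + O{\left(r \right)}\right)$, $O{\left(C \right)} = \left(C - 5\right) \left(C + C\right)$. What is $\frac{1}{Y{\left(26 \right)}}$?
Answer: $\frac{1}{3354} \approx 0.00029815$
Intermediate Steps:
$O{\left(C \right)} = 2 C \left(-5 + C\right)$ ($O{\left(C \right)} = \left(-5 + C\right) 2 C = 2 C \left(-5 + C\right)$)
$Y{\left(r \right)} = \left(-23 + r\right) \left(r + 2 r \left(-5 + r\right)\right)$ ($Y{\left(r \right)} = \left(r - 23\right) \left(r + 2 r \left(-5 + r\right)\right) = \left(-23 + r\right) \left(r + 2 r \left(-5 + r\right)\right)$)
$\frac{1}{Y{\left(26 \right)}} = \frac{1}{26 \left(207 - 1430 + 2 \cdot 26^{2}\right)} = \frac{1}{26 \left(207 - 1430 + 2 \cdot 676\right)} = \frac{1}{26 \left(207 - 1430 + 1352\right)} = \frac{1}{26 \cdot 129} = \frac{1}{3354}$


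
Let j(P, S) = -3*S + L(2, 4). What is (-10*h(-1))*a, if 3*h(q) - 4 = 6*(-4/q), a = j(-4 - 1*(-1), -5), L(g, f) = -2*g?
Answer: -3080/3 ≈ -1026.7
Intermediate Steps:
j(P, S) = -4 - 3*S (j(P, S) = -3*S - 2*2 = -3*S - 4 = -4 - 3*S)
a = 11 (a = -4 - 3*(-5) = -4 + 15 = 11)
h(q) = 4/3 - 8/q (h(q) = 4/3 + (6*(-4/q))/3 = 4/3 + (-24/q)/3 = 4/3 - 8/q)
(-10*h(-1))*a = -10*(4/3 - 8/(-1))*11 = -10*(4/3 - 8*(-1))*11 = -10*(4/3 + 8)*11 = -10*28/3*11 = -280/3*11 = -3080/3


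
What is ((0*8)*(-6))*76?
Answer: 0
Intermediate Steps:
((0*8)*(-6))*76 = (0*(-6))*76 = 0*76 = 0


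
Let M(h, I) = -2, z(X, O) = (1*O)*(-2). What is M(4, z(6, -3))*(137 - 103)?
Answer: -68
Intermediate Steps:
z(X, O) = -2*O (z(X, O) = O*(-2) = -2*O)
M(4, z(6, -3))*(137 - 103) = -2*(137 - 103) = -2*34 = -68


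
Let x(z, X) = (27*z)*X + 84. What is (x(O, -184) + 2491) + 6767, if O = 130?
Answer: -636498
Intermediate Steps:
x(z, X) = 84 + 27*X*z (x(z, X) = 27*X*z + 84 = 84 + 27*X*z)
(x(O, -184) + 2491) + 6767 = ((84 + 27*(-184)*130) + 2491) + 6767 = ((84 - 645840) + 2491) + 6767 = (-645756 + 2491) + 6767 = -643265 + 6767 = -636498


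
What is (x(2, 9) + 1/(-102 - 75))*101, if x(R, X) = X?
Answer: 160792/177 ≈ 908.43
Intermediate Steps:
(x(2, 9) + 1/(-102 - 75))*101 = (9 + 1/(-102 - 75))*101 = (9 + 1/(-177))*101 = (9 - 1/177)*101 = (1592/177)*101 = 160792/177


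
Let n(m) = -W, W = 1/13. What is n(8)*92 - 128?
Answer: -1756/13 ≈ -135.08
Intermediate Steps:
W = 1/13 ≈ 0.076923
n(m) = -1/13 (n(m) = -1*1/13 = -1/13)
n(8)*92 - 128 = -1/13*92 - 128 = -92/13 - 128 = -1756/13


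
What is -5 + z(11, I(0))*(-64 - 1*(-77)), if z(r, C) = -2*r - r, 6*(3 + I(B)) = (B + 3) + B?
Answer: -434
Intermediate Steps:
I(B) = -5/2 + B/3 (I(B) = -3 + ((B + 3) + B)/6 = -3 + ((3 + B) + B)/6 = -3 + (3 + 2*B)/6 = -3 + (1/2 + B/3) = -5/2 + B/3)
z(r, C) = -3*r
-5 + z(11, I(0))*(-64 - 1*(-77)) = -5 + (-3*11)*(-64 - 1*(-77)) = -5 - 33*(-64 + 77) = -5 - 33*13 = -5 - 429 = -434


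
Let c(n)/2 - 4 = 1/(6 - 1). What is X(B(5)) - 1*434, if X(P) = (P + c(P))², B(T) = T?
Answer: -6361/25 ≈ -254.44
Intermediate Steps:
c(n) = 42/5 (c(n) = 8 + 2/(6 - 1) = 8 + 2/5 = 8 + 2*(⅕) = 8 + ⅖ = 42/5)
X(P) = (42/5 + P)² (X(P) = (P + 42/5)² = (42/5 + P)²)
X(B(5)) - 1*434 = (42 + 5*5)²/25 - 1*434 = (42 + 25)²/25 - 434 = (1/25)*67² - 434 = (1/25)*4489 - 434 = 4489/25 - 434 = -6361/25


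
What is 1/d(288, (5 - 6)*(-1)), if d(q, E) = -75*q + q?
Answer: -1/21312 ≈ -4.6922e-5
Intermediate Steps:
d(q, E) = -74*q
1/d(288, (5 - 6)*(-1)) = 1/(-74*288) = 1/(-21312) = -1/21312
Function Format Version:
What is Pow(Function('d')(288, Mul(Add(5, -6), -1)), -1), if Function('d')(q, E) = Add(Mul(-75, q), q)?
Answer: Rational(-1, 21312) ≈ -4.6922e-5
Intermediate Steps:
Function('d')(q, E) = Mul(-74, q)
Pow(Function('d')(288, Mul(Add(5, -6), -1)), -1) = Pow(Mul(-74, 288), -1) = Pow(-21312, -1) = Rational(-1, 21312)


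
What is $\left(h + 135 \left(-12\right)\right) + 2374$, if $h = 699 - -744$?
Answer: $2197$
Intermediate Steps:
$h = 1443$ ($h = 699 + 744 = 1443$)
$\left(h + 135 \left(-12\right)\right) + 2374 = \left(1443 + 135 \left(-12\right)\right) + 2374 = \left(1443 - 1620\right) + 2374 = -177 + 2374 = 2197$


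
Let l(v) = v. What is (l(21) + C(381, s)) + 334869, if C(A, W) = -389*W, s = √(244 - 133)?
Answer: 334890 - 389*√111 ≈ 3.3079e+5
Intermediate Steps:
s = √111 ≈ 10.536
(l(21) + C(381, s)) + 334869 = (21 - 389*√111) + 334869 = 334890 - 389*√111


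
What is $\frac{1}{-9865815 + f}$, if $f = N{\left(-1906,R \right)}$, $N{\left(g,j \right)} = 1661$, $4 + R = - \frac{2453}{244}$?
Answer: $- \frac{1}{9864154} \approx -1.0138 \cdot 10^{-7}$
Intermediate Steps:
$R = - \frac{3429}{244}$ ($R = -4 - \frac{2453}{244} = - \frac{3429}{244} \approx -14.053$)
$f = 1661$
$\frac{1}{-9865815 + f} = \frac{1}{-9865815 + 1661} = \frac{1}{-9864154} = - \frac{1}{9864154}$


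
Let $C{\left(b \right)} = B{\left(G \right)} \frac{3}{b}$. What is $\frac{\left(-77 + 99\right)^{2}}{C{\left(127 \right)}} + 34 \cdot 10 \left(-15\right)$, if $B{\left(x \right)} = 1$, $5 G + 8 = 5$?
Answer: $\frac{46168}{3} \approx 15389.0$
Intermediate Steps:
$G = - \frac{3}{5}$ ($G = - \frac{8}{5} + \frac{1}{5} \cdot 5 = - \frac{8}{5} + 1 = - \frac{3}{5} \approx -0.6$)
$C{\left(b \right)} = \frac{3}{b}$ ($C{\left(b \right)} = 1 \frac{3}{b} = \frac{3}{b}$)
$\frac{\left(-77 + 99\right)^{2}}{C{\left(127 \right)}} + 34 \cdot 10 \left(-15\right) = \frac{\left(-77 + 99\right)^{2}}{3 \cdot \frac{1}{127}} + 34 \cdot 10 \left(-15\right) = \frac{22^{2}}{3 \cdot \frac{1}{127}} + 340 \left(-15\right) = \frac{484}{\frac{3}{127}} - 5100 = 484 \cdot \frac{127}{3} - 5100 = \frac{61468}{3} - 5100 = \frac{46168}{3}$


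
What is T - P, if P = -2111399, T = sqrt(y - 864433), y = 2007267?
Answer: 2111399 + sqrt(1142834) ≈ 2.1125e+6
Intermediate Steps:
T = sqrt(1142834) (T = sqrt(2007267 - 864433) = sqrt(1142834) ≈ 1069.0)
T - P = sqrt(1142834) - 1*(-2111399) = sqrt(1142834) + 2111399 = 2111399 + sqrt(1142834)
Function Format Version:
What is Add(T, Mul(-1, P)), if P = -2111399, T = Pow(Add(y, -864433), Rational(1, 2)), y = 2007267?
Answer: Add(2111399, Pow(1142834, Rational(1, 2))) ≈ 2.1125e+6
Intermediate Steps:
T = Pow(1142834, Rational(1, 2)) (T = Pow(Add(2007267, -864433), Rational(1, 2)) = Pow(1142834, Rational(1, 2)) ≈ 1069.0)
Add(T, Mul(-1, P)) = Add(Pow(1142834, Rational(1, 2)), Mul(-1, -2111399)) = Add(Pow(1142834, Rational(1, 2)), 2111399) = Add(2111399, Pow(1142834, Rational(1, 2)))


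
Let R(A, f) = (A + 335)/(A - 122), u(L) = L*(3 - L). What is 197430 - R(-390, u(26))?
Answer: 101084105/512 ≈ 1.9743e+5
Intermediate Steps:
R(A, f) = (335 + A)/(-122 + A)
197430 - R(-390, u(26)) = 197430 - (335 - 390)/(-122 - 390) = 197430 - (-55)/(-512) = 197430 - (-1)*(-55)/512 = 197430 - 1*55/512 = 197430 - 55/512 = 101084105/512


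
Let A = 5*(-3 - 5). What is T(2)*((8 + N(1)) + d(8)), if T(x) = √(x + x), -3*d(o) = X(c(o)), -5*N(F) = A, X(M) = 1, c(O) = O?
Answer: 94/3 ≈ 31.333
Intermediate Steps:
A = -40 (A = 5*(-8) = -40)
N(F) = 8 (N(F) = -⅕*(-40) = 8)
d(o) = -⅓ (d(o) = -⅓*1 = -⅓)
T(x) = √2*√x (T(x) = √(2*x) = √2*√x)
T(2)*((8 + N(1)) + d(8)) = (√2*√2)*((8 + 8) - ⅓) = 2*(16 - ⅓) = 2*(47/3) = 94/3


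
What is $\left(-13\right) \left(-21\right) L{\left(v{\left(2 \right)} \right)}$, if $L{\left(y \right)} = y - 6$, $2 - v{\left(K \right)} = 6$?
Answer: $-2730$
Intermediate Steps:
$v{\left(K \right)} = -4$ ($v{\left(K \right)} = 2 - 6 = -4$)
$L{\left(y \right)} = -6 + y$ ($L{\left(y \right)} = y - 6 = -6 + y$)
$\left(-13\right) \left(-21\right) L{\left(v{\left(2 \right)} \right)} = \left(-13\right) \left(-21\right) \left(-6 - 4\right) = 273 \left(-10\right) = -2730$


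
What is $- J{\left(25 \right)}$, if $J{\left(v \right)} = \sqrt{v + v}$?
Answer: $- 5 \sqrt{2} \approx -7.0711$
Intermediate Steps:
$J{\left(v \right)} = \sqrt{2} \sqrt{v}$ ($J{\left(v \right)} = \sqrt{2 v} = \sqrt{2} \sqrt{v}$)
$- J{\left(25 \right)} = - \sqrt{2} \sqrt{25} = - \sqrt{2} \cdot 5 = - 5 \sqrt{2}$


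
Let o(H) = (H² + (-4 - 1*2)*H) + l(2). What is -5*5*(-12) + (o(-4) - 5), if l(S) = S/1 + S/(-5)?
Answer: 1683/5 ≈ 336.60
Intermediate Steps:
l(S) = 4*S/5 (l(S) = S*1 + S*(-⅕) = S - S/5 = 4*S/5)
o(H) = 8/5 + H² - 6*H (o(H) = (H² + (-4 - 1*2)*H) + (⅘)*2 = (H² + (-4 - 2)*H) + 8/5 = (H² - 6*H) + 8/5 = 8/5 + H² - 6*H)
-5*5*(-12) + (o(-4) - 5) = -5*5*(-12) + ((8/5 + (-4)² - 6*(-4)) - 5) = -25*(-12) + ((8/5 + 16 + 24) - 5) = 300 + (208/5 - 5) = 300 + 183/5 = 1683/5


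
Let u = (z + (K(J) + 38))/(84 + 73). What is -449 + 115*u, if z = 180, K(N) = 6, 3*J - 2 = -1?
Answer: -44733/157 ≈ -284.92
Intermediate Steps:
J = 1/3 (J = 2/3 + (1/3)*(-1) = 2/3 - 1/3 = 1/3 ≈ 0.33333)
u = 224/157 (u = (180 + (6 + 38))/(84 + 73) = (180 + 44)/157 = 224*(1/157) = 224/157 ≈ 1.4268)
-449 + 115*u = -449 + 115*(224/157) = -449 + 25760/157 = -44733/157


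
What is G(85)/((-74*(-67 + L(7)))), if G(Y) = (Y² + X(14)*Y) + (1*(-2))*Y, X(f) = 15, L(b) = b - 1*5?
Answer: 833/481 ≈ 1.7318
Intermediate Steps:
L(b) = -5 + b (L(b) = b - 5 = -5 + b)
G(Y) = Y² + 13*Y (G(Y) = (Y² + 15*Y) + (1*(-2))*Y = (Y² + 15*Y) - 2*Y = Y² + 13*Y)
G(85)/((-74*(-67 + L(7)))) = (85*(13 + 85))/((-74*(-67 + (-5 + 7)))) = (85*98)/((-74*(-67 + 2))) = 8330/((-74*(-65))) = 8330/4810 = 8330*(1/4810) = 833/481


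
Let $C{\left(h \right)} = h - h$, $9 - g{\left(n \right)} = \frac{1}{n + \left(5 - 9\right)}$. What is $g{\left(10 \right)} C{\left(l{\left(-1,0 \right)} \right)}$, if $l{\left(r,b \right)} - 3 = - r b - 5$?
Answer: $0$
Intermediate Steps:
$l{\left(r,b \right)} = -2 - b r$ ($l{\left(r,b \right)} = 3 + \left(- r b - 5\right) = 3 - \left(5 + b r\right) = -2 - b r$)
$g{\left(n \right)} = 9 - \frac{1}{-4 + n}$ ($g{\left(n \right)} = 9 - \frac{1}{n + \left(5 - 9\right)} = 9 - \frac{1}{n - 4} = 9 - \frac{1}{-4 + n}$)
$C{\left(h \right)} = 0$
$g{\left(10 \right)} C{\left(l{\left(-1,0 \right)} \right)} = \frac{-37 + 9 \cdot 10}{-4 + 10} \cdot 0 = \frac{-37 + 90}{6} \cdot 0 = \frac{1}{6} \cdot 53 \cdot 0 = \frac{53}{6} \cdot 0 = 0$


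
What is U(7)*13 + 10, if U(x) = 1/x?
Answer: 83/7 ≈ 11.857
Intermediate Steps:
U(x) = 1/x
U(7)*13 + 10 = 13/7 + 10 = 83/7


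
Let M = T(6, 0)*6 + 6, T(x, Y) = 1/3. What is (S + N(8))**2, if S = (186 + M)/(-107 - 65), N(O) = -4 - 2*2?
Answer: 616225/7396 ≈ 83.319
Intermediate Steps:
T(x, Y) = 1/3 (T(x, Y) = 1*(1/3) = 1/3)
N(O) = -8 (N(O) = -4 - 4 = -8)
M = 8 (M = (1/3)*6 + 6 = 2 + 6 = 8)
S = -97/86 (S = (186 + 8)/(-107 - 65) = 194/(-172) = 194*(-1/172) = -97/86 ≈ -1.1279)
(S + N(8))**2 = (-97/86 - 8)**2 = (-785/86)**2 = 616225/7396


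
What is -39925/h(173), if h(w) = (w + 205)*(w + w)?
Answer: -39925/130788 ≈ -0.30526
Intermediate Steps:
h(w) = 2*w*(205 + w) (h(w) = (205 + w)*(2*w) = 2*w*(205 + w))
-39925/h(173) = -39925*1/(346*(205 + 173)) = -39925/(2*173*378) = -39925/130788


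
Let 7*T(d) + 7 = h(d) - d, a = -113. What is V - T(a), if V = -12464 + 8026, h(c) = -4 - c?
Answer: -31281/7 ≈ -4468.7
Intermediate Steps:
T(d) = -11/7 - 2*d/7 (T(d) = -1 + ((-4 - d) - d)/7 = -1 + (-4 - 2*d)/7 = -1 + (-4/7 - 2*d/7) = -11/7 - 2*d/7)
V = -4438
V - T(a) = -4438 - (-11/7 - 2/7*(-113)) = -4438 - (-11/7 + 226/7) = -4438 - 1*215/7 = -4438 - 215/7 = -31281/7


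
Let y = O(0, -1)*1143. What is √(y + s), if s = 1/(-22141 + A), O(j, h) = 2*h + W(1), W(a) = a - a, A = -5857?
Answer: I*√1791968005142/27998 ≈ 47.812*I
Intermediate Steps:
W(a) = 0
O(j, h) = 2*h (O(j, h) = 2*h + 0 = 2*h)
y = -2286 (y = (2*(-1))*1143 = -2*1143 = -2286)
s = -1/27998 (s = 1/(-22141 - 5857) = 1/(-27998) = -1/27998 ≈ -3.5717e-5)
√(y + s) = √(-2286 - 1/27998) = √(-64003429/27998) = I*√1791968005142/27998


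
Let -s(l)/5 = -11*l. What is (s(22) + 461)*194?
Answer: 324174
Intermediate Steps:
s(l) = 55*l (s(l) = -(-55)*l = 55*l)
(s(22) + 461)*194 = (55*22 + 461)*194 = (1210 + 461)*194 = 1671*194 = 324174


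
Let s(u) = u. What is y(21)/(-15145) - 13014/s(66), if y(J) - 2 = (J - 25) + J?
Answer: -32849714/166595 ≈ -197.18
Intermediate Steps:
y(J) = -23 + 2*J (y(J) = 2 + ((J - 25) + J) = 2 + ((-25 + J) + J) = 2 + (-25 + 2*J) = -23 + 2*J)
y(21)/(-15145) - 13014/s(66) = (-23 + 2*21)/(-15145) - 13014/66 = (-23 + 42)*(-1/15145) - 13014*1/66 = 19*(-1/15145) - 2169/11 = -19/15145 - 2169/11 = -32849714/166595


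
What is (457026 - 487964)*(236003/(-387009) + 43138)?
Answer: -516496242798182/387009 ≈ -1.3346e+9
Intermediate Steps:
(457026 - 487964)*(236003/(-387009) + 43138) = -30938*(236003*(-1/387009) + 43138) = -30938*(-236003/387009 + 43138) = -30938*16694558239/387009 = -516496242798182/387009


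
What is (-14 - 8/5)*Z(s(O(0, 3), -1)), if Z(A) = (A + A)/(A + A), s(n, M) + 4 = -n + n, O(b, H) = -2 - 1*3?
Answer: -78/5 ≈ -15.600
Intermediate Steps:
O(b, H) = -5 (O(b, H) = -2 - 3 = -5)
s(n, M) = -4 (s(n, M) = -4 + (-n + n) = -4 + 0 = -4)
Z(A) = 1 (Z(A) = (2*A)/((2*A)) = (2*A)*(1/(2*A)) = 1)
(-14 - 8/5)*Z(s(O(0, 3), -1)) = (-14 - 8/5)*1 = -78/5*1 = -78/5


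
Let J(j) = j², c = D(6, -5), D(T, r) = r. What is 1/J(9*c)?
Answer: 1/2025 ≈ 0.00049383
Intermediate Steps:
c = -5
1/J(9*c) = 1/((9*(-5))²) = 1/((-45)²) = 1/2025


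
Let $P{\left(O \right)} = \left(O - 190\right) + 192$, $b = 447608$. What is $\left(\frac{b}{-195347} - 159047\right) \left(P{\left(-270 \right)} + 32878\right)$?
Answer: $- \frac{1013186240513370}{195347} \approx -5.1866 \cdot 10^{9}$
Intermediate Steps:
$P{\left(O \right)} = 2 + O$ ($P{\left(O \right)} = \left(-190 + O\right) + 192 = 2 + O$)
$\left(\frac{b}{-195347} - 159047\right) \left(P{\left(-270 \right)} + 32878\right) = \left(\frac{447608}{-195347} - 159047\right) \left(\left(2 - 270\right) + 32878\right) = \left(447608 \left(- \frac{1}{195347}\right) - 159047\right) \left(-268 + 32878\right) = \left(- \frac{447608}{195347} - 159047\right) 32610 = \left(- \frac{31069801917}{195347}\right) 32610 = - \frac{1013186240513370}{195347}$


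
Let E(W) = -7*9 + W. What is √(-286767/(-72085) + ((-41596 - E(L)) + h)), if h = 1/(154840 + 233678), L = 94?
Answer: I*√193178592061274028037530/2154332310 ≈ 204.02*I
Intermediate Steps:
E(W) = -63 + W
h = 1/388518 ≈ 2.5739e-6
√(-286767/(-72085) + ((-41596 - E(L)) + h)) = √(-286767/(-72085) + ((-41596 - (-63 + 94)) + 1/388518)) = √(-286767*(-1/72085) + ((-41596 - 1*31) + 1/388518)) = √(22059/5545 + ((-41596 - 31) + 1/388518)) = √(22059/5545 + (-41627 + 1/388518)) = √(22059/5545 - 16172838785/388518) = √(-89669820744263/2154332310) = I*√193178592061274028037530/2154332310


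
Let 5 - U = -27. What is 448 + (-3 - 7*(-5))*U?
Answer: 1472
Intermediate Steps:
U = 32 (U = 5 - 1*(-27) = 5 + 27 = 32)
448 + (-3 - 7*(-5))*U = 448 + (-3 - 7*(-5))*32 = 448 + (-3 + 35)*32 = 448 + 32*32 = 448 + 1024 = 1472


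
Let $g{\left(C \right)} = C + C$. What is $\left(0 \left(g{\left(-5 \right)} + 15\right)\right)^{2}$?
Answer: $0$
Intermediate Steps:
$g{\left(C \right)} = 2 C$
$\left(0 \left(g{\left(-5 \right)} + 15\right)\right)^{2} = \left(0 \left(2 \left(-5\right) + 15\right)\right)^{2} = \left(0 \left(-10 + 15\right)\right)^{2} = \left(0 \cdot 5\right)^{2} = 0^{2} = 0$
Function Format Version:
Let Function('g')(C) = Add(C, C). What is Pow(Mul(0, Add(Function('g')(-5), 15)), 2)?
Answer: 0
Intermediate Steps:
Function('g')(C) = Mul(2, C)
Pow(Mul(0, Add(Function('g')(-5), 15)), 2) = Pow(Mul(0, Add(Mul(2, -5), 15)), 2) = Pow(Mul(0, Add(-10, 15)), 2) = Pow(Mul(0, 5), 2) = Pow(0, 2) = 0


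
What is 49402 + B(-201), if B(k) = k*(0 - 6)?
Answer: 50608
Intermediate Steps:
B(k) = -6*k (B(k) = k*(-6) = -6*k)
49402 + B(-201) = 49402 - 6*(-201) = 49402 + 1206 = 50608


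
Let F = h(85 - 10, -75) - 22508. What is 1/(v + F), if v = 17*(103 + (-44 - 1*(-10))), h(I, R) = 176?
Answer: -1/21159 ≈ -4.7261e-5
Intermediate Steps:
F = -22332 (F = 176 - 22508 = -22332)
v = 1173 (v = 17*(103 + (-44 + 10)) = 17*(103 - 34) = 17*69 = 1173)
1/(v + F) = 1/(1173 - 22332) = 1/(-21159) = -1/21159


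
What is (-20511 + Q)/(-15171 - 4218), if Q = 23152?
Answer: -2641/19389 ≈ -0.13621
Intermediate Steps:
(-20511 + Q)/(-15171 - 4218) = (-20511 + 23152)/(-15171 - 4218) = 2641/(-19389) = 2641*(-1/19389) = -2641/19389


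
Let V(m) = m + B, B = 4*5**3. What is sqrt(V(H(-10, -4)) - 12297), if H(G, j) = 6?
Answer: I*sqrt(11791) ≈ 108.59*I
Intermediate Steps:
B = 500 (B = 4*125 = 500)
V(m) = 500 + m (V(m) = m + 500 = 500 + m)
sqrt(V(H(-10, -4)) - 12297) = sqrt((500 + 6) - 12297) = sqrt(506 - 12297) = sqrt(-11791) = I*sqrt(11791)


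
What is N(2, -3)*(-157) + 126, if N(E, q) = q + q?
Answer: 1068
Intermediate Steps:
N(E, q) = 2*q
N(2, -3)*(-157) + 126 = (2*(-3))*(-157) + 126 = -6*(-157) + 126 = 942 + 126 = 1068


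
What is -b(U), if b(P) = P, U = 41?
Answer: -41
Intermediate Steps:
-b(U) = -1*41 = -41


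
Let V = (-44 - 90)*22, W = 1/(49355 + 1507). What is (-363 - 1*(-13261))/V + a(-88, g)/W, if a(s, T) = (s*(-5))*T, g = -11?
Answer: -362857652369/1474 ≈ -2.4617e+8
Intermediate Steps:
a(s, T) = -5*T*s (a(s, T) = (-5*s)*T = -5*T*s)
W = 1/50862 ≈ 1.9661e-5
V = -2948 (V = -134*22 = -2948)
(-363 - 1*(-13261))/V + a(-88, g)/W = (-363 - 1*(-13261))/(-2948) + (-5*(-11)*(-88))/(1/50862) = (-363 + 13261)*(-1/2948) - 4840*50862 = 12898*(-1/2948) - 246172080 = -6449/1474 - 246172080 = -362857652369/1474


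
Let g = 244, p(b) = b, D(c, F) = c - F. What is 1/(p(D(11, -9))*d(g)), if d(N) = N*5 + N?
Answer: 1/29280 ≈ 3.4153e-5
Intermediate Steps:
d(N) = 6*N (d(N) = 5*N + N = 6*N)
1/(p(D(11, -9))*d(g)) = 1/((11 - 1*(-9))*((6*244))) = 1/((11 + 9)*1464) = (1/1464)/20 = (1/20)*(1/1464) = 1/29280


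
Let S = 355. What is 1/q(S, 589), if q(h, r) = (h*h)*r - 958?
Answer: 1/74227767 ≈ 1.3472e-8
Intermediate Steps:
q(h, r) = -958 + r*h² (q(h, r) = h²*r - 958 = r*h² - 958 = -958 + r*h²)
1/q(S, 589) = 1/(-958 + 589*355²) = 1/(-958 + 589*126025) = 1/(-958 + 74228725) = 1/74227767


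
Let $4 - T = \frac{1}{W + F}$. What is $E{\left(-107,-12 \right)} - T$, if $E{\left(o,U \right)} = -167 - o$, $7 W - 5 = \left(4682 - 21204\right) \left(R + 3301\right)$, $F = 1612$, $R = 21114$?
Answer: $- \frac{3687984833}{57624763} \approx -64.0$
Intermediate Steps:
$W = -57626375$ ($W = \frac{5}{7} + \frac{\left(4682 - 21204\right) \left(21114 + 3301\right)}{7} = \frac{5}{7} + \frac{\left(-16522\right) 24415}{7} = \frac{5}{7} + \frac{1}{7} \left(-403384630\right) = \frac{5}{7} - \frac{403384630}{7} = -57626375$)
$T = \frac{230499053}{57624763}$ ($T = 4 - \frac{1}{-57626375 + 1612} = 4 - \frac{1}{-57624763} = 4 - - \frac{1}{57624763} = 4 + \frac{1}{57624763} = \frac{230499053}{57624763} \approx 4.0$)
$E{\left(-107,-12 \right)} - T = \left(-167 - -107\right) - \frac{230499053}{57624763} = \left(-167 + 107\right) - \frac{230499053}{57624763} = -60 - \frac{230499053}{57624763} = - \frac{3687984833}{57624763}$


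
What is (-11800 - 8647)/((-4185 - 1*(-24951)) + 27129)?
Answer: -20447/47895 ≈ -0.42691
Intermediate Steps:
(-11800 - 8647)/((-4185 - 1*(-24951)) + 27129) = -20447/((-4185 + 24951) + 27129) = -20447/(20766 + 27129) = -20447/47895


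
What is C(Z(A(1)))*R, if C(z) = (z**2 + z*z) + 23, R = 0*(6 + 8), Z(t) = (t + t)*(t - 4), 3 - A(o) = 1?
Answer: 0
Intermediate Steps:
A(o) = 2 (A(o) = 3 - 1*1 = 3 - 1 = 2)
Z(t) = 2*t*(-4 + t) (Z(t) = (2*t)*(-4 + t) = 2*t*(-4 + t))
R = 0 (R = 0*14 = 0)
C(z) = 23 + 2*z**2 (C(z) = (z**2 + z**2) + 23 = 2*z**2 + 23 = 23 + 2*z**2)
C(Z(A(1)))*R = (23 + 2*(2*2*(-4 + 2))**2)*0 = (23 + 2*(2*2*(-2))**2)*0 = (23 + 2*(-8)**2)*0 = (23 + 2*64)*0 = (23 + 128)*0 = 151*0 = 0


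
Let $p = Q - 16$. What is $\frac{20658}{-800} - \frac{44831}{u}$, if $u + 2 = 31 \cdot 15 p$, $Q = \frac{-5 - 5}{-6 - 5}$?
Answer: $- \frac{150066587}{7721200} \approx -19.436$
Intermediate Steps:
$Q = \frac{10}{11}$ ($Q = - \frac{10}{-11} = \left(-10\right) \left(- \frac{1}{11}\right) = \frac{10}{11} \approx 0.90909$)
$p = - \frac{166}{11}$ ($p = \frac{10}{11} - 16 = - \frac{166}{11} \approx -15.091$)
$u = - \frac{77212}{11}$ ($u = -2 + 31 \cdot 15 \left(- \frac{166}{11}\right) = -2 + 465 \left(- \frac{166}{11}\right) = -2 - \frac{77190}{11} = - \frac{77212}{11} \approx -7019.3$)
$\frac{20658}{-800} - \frac{44831}{u} = \frac{20658}{-800} - \frac{44831}{- \frac{77212}{11}} = 20658 \left(- \frac{1}{800}\right) - - \frac{493141}{77212} = - \frac{10329}{400} + \frac{493141}{77212} = - \frac{150066587}{7721200}$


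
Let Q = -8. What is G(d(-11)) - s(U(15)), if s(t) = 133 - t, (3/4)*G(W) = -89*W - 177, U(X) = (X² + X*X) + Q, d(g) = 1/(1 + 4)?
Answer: 739/15 ≈ 49.267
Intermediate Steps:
d(g) = ⅕ (d(g) = 1/5 = ⅕)
U(X) = -8 + 2*X² (U(X) = (X² + X*X) - 8 = (X² + X²) - 8 = 2*X² - 8 = -8 + 2*X²)
G(W) = -236 - 356*W/3 (G(W) = 4*(-89*W - 177)/3 = 4*(-177 - 89*W)/3 = -236 - 356*W/3)
G(d(-11)) - s(U(15)) = (-236 - 356/3*⅕) - (133 - (-8 + 2*15²)) = (-236 - 356/15) - (133 - (-8 + 2*225)) = -3896/15 - (133 - (-8 + 450)) = -3896/15 - (133 - 1*442) = -3896/15 - (133 - 442) = -3896/15 - 1*(-309) = -3896/15 + 309 = 739/15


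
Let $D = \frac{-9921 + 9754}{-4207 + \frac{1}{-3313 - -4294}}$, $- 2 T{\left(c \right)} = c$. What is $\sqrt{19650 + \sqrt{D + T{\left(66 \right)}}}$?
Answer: $\frac{\sqrt{334692039548195400 + 4127066 i \sqrt{561402109514166}}}{4127066} \approx 140.18 + 0.020478 i$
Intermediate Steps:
$T{\left(c \right)} = - \frac{c}{2}$
$D = \frac{163827}{4127066}$ ($D = - \frac{167}{-4207 + \frac{1}{-3313 + 4294}} = - \frac{167}{-4207 + \frac{1}{981}} = - \frac{167}{- \frac{4127066}{981}} = \left(-167\right) \left(- \frac{981}{4127066}\right) = \frac{163827}{4127066} \approx 0.039696$)
$\sqrt{19650 + \sqrt{D + T{\left(66 \right)}}} = \sqrt{19650 + \sqrt{\frac{163827}{4127066} - 33}} = \sqrt{19650 + \sqrt{- \frac{136029351}{4127066}}} = \sqrt{19650 + \frac{i \sqrt{561402109514166}}{4127066}}$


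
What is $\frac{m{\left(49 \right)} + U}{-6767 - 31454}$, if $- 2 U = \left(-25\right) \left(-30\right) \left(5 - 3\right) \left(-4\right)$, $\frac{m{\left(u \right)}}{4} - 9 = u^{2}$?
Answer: $- \frac{12640}{38221} \approx -0.33071$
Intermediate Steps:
$m{\left(u \right)} = 36 + 4 u^{2}$
$U = 3000$ ($U = - \frac{\left(-25\right) \left(-30\right) \left(5 - 3\right) \left(-4\right)}{2} = - \frac{750 \cdot 2 \left(-4\right)}{2} = - \frac{750 \left(-8\right)}{2} = \left(- \frac{1}{2}\right) \left(-6000\right) = 3000$)
$\frac{m{\left(49 \right)} + U}{-6767 - 31454} = \frac{\left(36 + 4 \cdot 49^{2}\right) + 3000}{-6767 - 31454} = \frac{\left(36 + 4 \cdot 2401\right) + 3000}{-38221} = \left(\left(36 + 9604\right) + 3000\right) \left(- \frac{1}{38221}\right) = \left(9640 + 3000\right) \left(- \frac{1}{38221}\right) = 12640 \left(- \frac{1}{38221}\right) = - \frac{12640}{38221}$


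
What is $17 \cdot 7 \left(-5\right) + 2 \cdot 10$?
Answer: $-575$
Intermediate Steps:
$17 \cdot 7 \left(-5\right) + 2 \cdot 10 = 17 \left(-35\right) + 20 = -595 + 20 = -575$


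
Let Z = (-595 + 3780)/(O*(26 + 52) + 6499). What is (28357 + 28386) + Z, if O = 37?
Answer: 106507248/1877 ≈ 56743.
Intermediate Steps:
Z = 637/1877 (Z = (-595 + 3780)/(37*(26 + 52) + 6499) = 3185/(37*78 + 6499) = 3185/(2886 + 6499) = 3185/9385 = 3185*(1/9385) = 637/1877 ≈ 0.33937)
(28357 + 28386) + Z = (28357 + 28386) + 637/1877 = 56743 + 637/1877 = 106507248/1877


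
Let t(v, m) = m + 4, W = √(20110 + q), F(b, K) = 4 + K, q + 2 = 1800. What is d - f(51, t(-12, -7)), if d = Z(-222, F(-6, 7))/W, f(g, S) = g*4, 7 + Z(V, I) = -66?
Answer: -204 - 73*√5477/10954 ≈ -204.49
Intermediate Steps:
q = 1798 (q = -2 + 1800 = 1798)
Z(V, I) = -73 (Z(V, I) = -7 - 66 = -73)
W = 2*√5477 (W = √(20110 + 1798) = √21908 = 2*√5477 ≈ 148.01)
t(v, m) = 4 + m
f(g, S) = 4*g
d = -73*√5477/10954 ≈ -0.49320
d - f(51, t(-12, -7)) = -73*√5477/10954 - 4*51 = -73*√5477/10954 - 1*204 = -73*√5477/10954 - 204 = -204 - 73*√5477/10954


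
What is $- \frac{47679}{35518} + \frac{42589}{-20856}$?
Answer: $- \frac{1253534663}{370381704} \approx -3.3844$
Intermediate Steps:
$- \frac{47679}{35518} + \frac{42589}{-20856} = \left(-47679\right) \frac{1}{35518} + 42589 \left(- \frac{1}{20856}\right) = - \frac{47679}{35518} - \frac{42589}{20856} = - \frac{1253534663}{370381704}$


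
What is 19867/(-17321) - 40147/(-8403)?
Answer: 528443786/145548363 ≈ 3.6307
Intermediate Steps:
19867/(-17321) - 40147/(-8403) = 19867*(-1/17321) - 40147*(-1/8403) = -19867/17321 + 40147/8403 = 528443786/145548363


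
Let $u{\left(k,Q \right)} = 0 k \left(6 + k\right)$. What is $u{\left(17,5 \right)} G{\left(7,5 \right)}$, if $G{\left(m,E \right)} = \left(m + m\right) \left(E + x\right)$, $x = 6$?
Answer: $0$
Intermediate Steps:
$u{\left(k,Q \right)} = 0$ ($u{\left(k,Q \right)} = 0 \left(6 + k\right) = 0$)
$G{\left(m,E \right)} = 2 m \left(6 + E\right)$ ($G{\left(m,E \right)} = \left(m + m\right) \left(E + 6\right) = 2 m \left(6 + E\right)$)
$u{\left(17,5 \right)} G{\left(7,5 \right)} = 0 \cdot 2 \cdot 7 \left(6 + 5\right) = 0 \cdot 2 \cdot 7 \cdot 11 = 0 \cdot 154 = 0$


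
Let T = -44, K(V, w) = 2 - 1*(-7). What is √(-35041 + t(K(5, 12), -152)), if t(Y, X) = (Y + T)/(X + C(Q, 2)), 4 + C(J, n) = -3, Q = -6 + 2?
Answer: 2*I*√221466489/159 ≈ 187.19*I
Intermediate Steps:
Q = -4
K(V, w) = 9 (K(V, w) = 2 + 7 = 9)
C(J, n) = -7 (C(J, n) = -4 - 3 = -7)
t(Y, X) = (-44 + Y)/(-7 + X) (t(Y, X) = (Y - 44)/(X - 7) = (-44 + Y)/(-7 + X))
√(-35041 + t(K(5, 12), -152)) = √(-35041 + (-44 + 9)/(-7 - 152)) = √(-35041 - 35/(-159)) = √(-35041 - 1/159*(-35)) = √(-35041 + 35/159) = √(-5571484/159) = 2*I*√221466489/159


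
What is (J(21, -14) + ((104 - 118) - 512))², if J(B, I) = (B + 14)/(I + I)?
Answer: 4447881/16 ≈ 2.7799e+5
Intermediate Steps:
J(B, I) = (14 + B)/(2*I) (J(B, I) = (14 + B)/((2*I)) = (14 + B)*(1/(2*I)) = (14 + B)/(2*I))
(J(21, -14) + ((104 - 118) - 512))² = ((½)*(14 + 21)/(-14) + ((104 - 118) - 512))² = ((½)*(-1/14)*35 + (-14 - 512))² = (-5/4 - 526)² = (-2109/4)² = 4447881/16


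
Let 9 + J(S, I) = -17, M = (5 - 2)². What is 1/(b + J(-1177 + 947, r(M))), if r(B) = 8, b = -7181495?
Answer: -1/7181521 ≈ -1.3925e-7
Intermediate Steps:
M = 9 (M = 3² = 9)
J(S, I) = -26 (J(S, I) = -9 - 17 = -26)
1/(b + J(-1177 + 947, r(M))) = 1/(-7181495 - 26) = 1/(-7181521) = -1/7181521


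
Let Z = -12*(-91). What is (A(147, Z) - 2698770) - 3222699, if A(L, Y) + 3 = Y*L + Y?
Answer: -5759856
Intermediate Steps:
Z = 1092
A(L, Y) = -3 + Y + L*Y (A(L, Y) = -3 + (Y*L + Y) = -3 + (L*Y + Y) = -3 + (Y + L*Y) = -3 + Y + L*Y)
(A(147, Z) - 2698770) - 3222699 = ((-3 + 1092 + 147*1092) - 2698770) - 3222699 = ((-3 + 1092 + 160524) - 2698770) - 3222699 = (161613 - 2698770) - 3222699 = -2537157 - 3222699 = -5759856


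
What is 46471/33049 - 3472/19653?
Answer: 798548435/649511997 ≈ 1.2295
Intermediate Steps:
46471/33049 - 3472/19653 = 798548435/649511997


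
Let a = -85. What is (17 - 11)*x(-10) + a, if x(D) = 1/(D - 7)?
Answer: -1451/17 ≈ -85.353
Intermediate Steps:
x(D) = 1/(-7 + D)
(17 - 11)*x(-10) + a = (17 - 11)/(-7 - 10) - 85 = 6/(-17) - 85 = 6*(-1/17) - 85 = -6/17 - 85 = -1451/17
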